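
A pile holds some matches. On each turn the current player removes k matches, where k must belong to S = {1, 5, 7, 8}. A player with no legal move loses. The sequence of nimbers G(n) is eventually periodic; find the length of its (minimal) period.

G(0) = 0
G(1) = mex{0} = 1
G(2) = mex{1} = 0
G(3) = mex{0} = 1
G(4) = mex{1} = 0
G(5) = mex{0,0} = 1
G(6) = mex{1,1} = 0
G(7) = mex{0,0,0} = 1
G(8) = mex{1,1,1,0} = 2
G(9) = mex{2,0,0,1} = 3
G(10) = mex{3,1,1,0} = 2
G(11) = mex{2,0,0,1} = 3
G(12) = mex{3,1,1,0} = 2
G(13) = mex{2,2,0,1} = 3
G(14) = mex{3,3,1,0} = 2
G(15) = mex{2,2,2,1} = 0
G(16) = mex{0,3,3,2} = 1
G(17) = mex{1,2,2,3} = 0
G(18) = mex{0,3,3,2} = 1
G(19) = mex{1,2,2,3} = 0
G(20) = mex{0,0,3,2} = 1
G(21) = mex{1,1,2,3} = 0
G(22) = mex{0,0,0,2} = 1
G(23) = mex{1,1,1,0} = 2
G(24) = mex{2,0,0,1} = 3
G(25) = mex{3,1,1,0} = 2
G(26) = mex{2,0,0,1} = 3
G(27) = mex{3,1,1,0} = 2
G(28) = mex{2,2,0,1} = 3
G(29) = mex{3,3,1,0} = 2
G(30) = mex{2,2,2,1} = 0
G(31) = mex{0,3,3,2} = 1
G(n+15) = G(n) holds for n = 0,…,7 (a full window of length max(S) = 8), so the sequence is purely periodic with period 15.

15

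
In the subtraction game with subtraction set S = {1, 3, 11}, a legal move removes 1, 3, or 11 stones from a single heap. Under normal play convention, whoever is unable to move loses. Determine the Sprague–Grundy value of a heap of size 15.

1

G(0) = 0
G(1) = mex{0} = 1
G(2) = mex{1} = 0
G(3) = mex{0,0} = 1
G(4) = mex{1,1} = 0
G(5) = mex{0,0} = 1
G(6) = mex{1,1} = 0
G(7) = mex{0,0} = 1
G(8) = mex{1,1} = 0
G(9) = mex{0,0} = 1
G(10) = mex{1,1} = 0
G(11) = mex{0,0,0} = 1
G(12) = mex{1,1,1} = 0
G(13) = mex{0,0,0} = 1
G(14) = mex{1,1,1} = 0
G(15) = mex{0,0,0} = 1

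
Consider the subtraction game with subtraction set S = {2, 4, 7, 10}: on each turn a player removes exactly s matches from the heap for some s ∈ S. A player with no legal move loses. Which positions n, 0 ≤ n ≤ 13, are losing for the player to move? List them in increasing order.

G(0) = 0
G(1) = mex{} = 0
G(2) = mex{0} = 1
G(3) = mex{0} = 1
G(4) = mex{1,0} = 2
G(5) = mex{1,0} = 2
G(6) = mex{2,1} = 0
G(7) = mex{2,1,0} = 3
G(8) = mex{0,2,0} = 1
G(9) = mex{3,2,1} = 0
G(10) = mex{1,0,1,0} = 2
G(11) = mex{0,3,2,0} = 1
G(12) = mex{2,1,2,1} = 0
G(13) = mex{1,0,0,1} = 2
P-positions are exactly the n with G(n) = 0.

0, 1, 6, 9, 12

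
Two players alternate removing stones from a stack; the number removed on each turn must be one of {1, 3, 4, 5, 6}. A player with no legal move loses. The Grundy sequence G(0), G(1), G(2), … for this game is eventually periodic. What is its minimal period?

9

n :  0  1  2  3  4  5  6  7  8  9 10 11 12 13 14 15 16 17 18 19
G :  0  1  0  1  2  3  2  3  4  0  1  0  1  2  3  2  3  4  0  1
G(n+9) = G(n) holds for n = 0,…,5 (a full window of length max(S) = 6), so the sequence is purely periodic with period 9.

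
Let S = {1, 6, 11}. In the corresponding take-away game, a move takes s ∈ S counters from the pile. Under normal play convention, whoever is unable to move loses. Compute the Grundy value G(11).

G(0) = 0
G(1) = mex{0} = 1
G(2) = mex{1} = 0
G(3) = mex{0} = 1
G(4) = mex{1} = 0
G(5) = mex{0} = 1
G(6) = mex{1,0} = 2
G(7) = mex{2,1} = 0
G(8) = mex{0,0} = 1
G(9) = mex{1,1} = 0
G(10) = mex{0,0} = 1
G(11) = mex{1,1,0} = 2

2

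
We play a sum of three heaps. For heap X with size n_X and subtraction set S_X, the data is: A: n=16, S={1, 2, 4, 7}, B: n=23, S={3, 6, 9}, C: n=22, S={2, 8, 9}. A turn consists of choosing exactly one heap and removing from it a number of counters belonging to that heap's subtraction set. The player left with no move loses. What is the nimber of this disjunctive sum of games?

Heap A, S = {1, 2, 4, 7}:
G(0) = 0
G(1) = mex{0} = 1
G(2) = mex{1,0} = 2
G(3) = mex{2,1} = 0
G(4) = mex{0,2,0} = 1
G(5) = mex{1,0,1} = 2
G(6) = mex{2,1,2} = 0
G(7) = mex{0,2,0,0} = 1
G(8) = mex{1,0,1,1} = 2
G(9) = mex{2,1,2,2} = 0
G(10) = mex{0,2,0,0} = 1
G(11) = mex{1,0,1,1} = 2
G(12) = mex{2,1,2,2} = 0
G(13) = mex{0,2,0,0} = 1
G(14) = mex{1,0,1,1} = 2
G(15) = mex{2,1,2,2} = 0
G(16) = mex{0,2,0,0} = 1
G_A(16) = 1.
Heap B, S = {3, 6, 9}:
n :  0  1  2  3  4  5  6  7  8  9 10 11 12 13 14 15 16 17 18 19 20 21 22 23
G :  0  0  0  1  1  1  2  2  2  3  3  3  0  0  0  1  1  1  2  2  2  3  3  3
G_B(23) = 3.
Heap C, S = {2, 8, 9}:
G(0) = 0
G(1) = mex{} = 0
G(2) = mex{0} = 1
G(3) = mex{0} = 1
G(4) = mex{1} = 0
G(5) = mex{1} = 0
G(6) = mex{0} = 1
G(7) = mex{0} = 1
G(8) = mex{1,0} = 2
G(9) = mex{1,0,0} = 2
G(10) = mex{2,1,0} = 3
G(11) = mex{2,1,1} = 0
G(12) = mex{3,0,1} = 2
G(13) = mex{0,0,0} = 1
G(14) = mex{2,1,0} = 3
G(15) = mex{1,1,1} = 0
G(16) = mex{3,2,1} = 0
G(17) = mex{0,2,2} = 1
G(18) = mex{0,3,2} = 1
G(19) = mex{1,0,3} = 2
G(20) = mex{1,2,0} = 3
G(21) = mex{2,1,2} = 0
G(22) = mex{3,3,1} = 0
G_C(22) = 0.
Combined Grundy value = 1 ⊕ 3 ⊕ 0 = 2.

2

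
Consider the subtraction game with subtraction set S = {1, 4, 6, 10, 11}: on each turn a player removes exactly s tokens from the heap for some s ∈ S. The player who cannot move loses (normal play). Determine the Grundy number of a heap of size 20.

G(0) = 0
G(1) = mex{0} = 1
G(2) = mex{1} = 0
G(3) = mex{0} = 1
G(4) = mex{1,0} = 2
G(5) = mex{2,1} = 0
G(6) = mex{0,0,0} = 1
G(7) = mex{1,1,1} = 0
G(8) = mex{0,2,0} = 1
G(9) = mex{1,0,1} = 2
G(10) = mex{2,1,2,0} = 3
G(11) = mex{3,0,0,1,0} = 2
G(12) = mex{2,1,1,0,1} = 3
G(13) = mex{3,2,0,1,0} = 4
G(14) = mex{4,3,1,2,1} = 0
G(15) = mex{0,2,2,0,2} = 1
G(16) = mex{1,3,3,1,0} = 2
G(17) = mex{2,4,2,0,1} = 3
G(18) = mex{3,0,3,1,0} = 2
G(19) = mex{2,1,4,2,1} = 0
G(20) = mex{0,2,0,3,2} = 1

1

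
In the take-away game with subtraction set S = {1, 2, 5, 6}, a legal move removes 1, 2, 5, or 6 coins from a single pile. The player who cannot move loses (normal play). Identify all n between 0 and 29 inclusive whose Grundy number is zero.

G(0) = 0
G(1) = mex{0} = 1
G(2) = mex{1,0} = 2
G(3) = mex{2,1} = 0
G(4) = mex{0,2} = 1
G(5) = mex{1,0,0} = 2
G(6) = mex{2,1,1,0} = 3
G(7) = mex{3,2,2,1} = 0
G(8) = mex{0,3,0,2} = 1
G(9) = mex{1,0,1,0} = 2
G(10) = mex{2,1,2,1} = 0
G(11) = mex{0,2,3,2} = 1
G(12) = mex{1,0,0,3} = 2
G(13) = mex{2,1,1,0} = 3
G(14) = mex{3,2,2,1} = 0
G(15) = mex{0,3,0,2} = 1
G(16) = mex{1,0,1,0} = 2
G(17) = mex{2,1,2,1} = 0
G(18) = mex{0,2,3,2} = 1
G(19) = mex{1,0,0,3} = 2
G(20) = mex{2,1,1,0} = 3
G(21) = mex{3,2,2,1} = 0
G(22) = mex{0,3,0,2} = 1
G(23) = mex{1,0,1,0} = 2
G(24) = mex{2,1,2,1} = 0
G(25) = mex{0,2,3,2} = 1
G(26) = mex{1,0,0,3} = 2
G(27) = mex{2,1,1,0} = 3
G(28) = mex{3,2,2,1} = 0
G(29) = mex{0,3,0,2} = 1
P-positions are exactly the n with G(n) = 0.

0, 3, 7, 10, 14, 17, 21, 24, 28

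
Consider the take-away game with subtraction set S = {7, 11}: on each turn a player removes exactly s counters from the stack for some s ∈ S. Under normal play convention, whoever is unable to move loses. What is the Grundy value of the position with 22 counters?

n :  0  1  2  3  4  5  6  7  8  9 10 11 12 13 14 15 16 17 18 19 20 21 22
G :  0  0  0  0  0  0  0  1  1  1  1  1  1  1  2  2  2  2  0  0  0  0  0

0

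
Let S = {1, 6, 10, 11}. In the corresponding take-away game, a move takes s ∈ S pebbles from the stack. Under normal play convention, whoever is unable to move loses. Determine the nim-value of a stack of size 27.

n :  0  1  2  3  4  5  6  7  8  9 10 11 12 13 14 15 16 17 18 19 20 21 22 23 24 25 26 27
G :  0  1  0  1  0  1  2  0  1  0  1  2  3  2  3  2  0  1  2  3  2  0  1  0  1  0  1  2

2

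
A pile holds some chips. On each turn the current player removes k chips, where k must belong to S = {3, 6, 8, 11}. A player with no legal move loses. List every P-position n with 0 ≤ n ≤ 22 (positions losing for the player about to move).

n :  0  1  2  3  4  5  6  7  8  9 10 11 12 13 14 15 16 17 18 19 20 21 22
G :  0  0  0  1  1  1  2  2  2  3  3  3  4  4  0  0  0  1  1  1  2  2  2
P-positions are exactly the n with G(n) = 0.

0, 1, 2, 14, 15, 16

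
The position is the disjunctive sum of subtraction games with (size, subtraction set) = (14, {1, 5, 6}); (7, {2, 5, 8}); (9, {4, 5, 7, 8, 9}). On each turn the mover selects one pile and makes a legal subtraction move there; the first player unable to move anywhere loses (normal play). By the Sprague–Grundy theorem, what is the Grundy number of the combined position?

3

Pile A, S = {1, 5, 6}:
G(0) = 0
G(1) = mex{0} = 1
G(2) = mex{1} = 0
G(3) = mex{0} = 1
G(4) = mex{1} = 0
G(5) = mex{0,0} = 1
G(6) = mex{1,1,0} = 2
G(7) = mex{2,0,1} = 3
G(8) = mex{3,1,0} = 2
G(9) = mex{2,0,1} = 3
G(10) = mex{3,1,0} = 2
G(11) = mex{2,2,1} = 0
G(12) = mex{0,3,2} = 1
G(13) = mex{1,2,3} = 0
G(14) = mex{0,3,2} = 1
G_A(14) = 1.
Pile B, S = {2, 5, 8}:
n : 0 1 2 3 4 5 6 7
G : 0 0 1 1 0 2 1 0
G_B(7) = 0.
Pile C, S = {4, 5, 7, 8, 9}:
G(0) = 0
G(1) = mex{} = 0
G(2) = mex{} = 0
G(3) = mex{} = 0
G(4) = mex{0} = 1
G(5) = mex{0,0} = 1
G(6) = mex{0,0} = 1
G(7) = mex{0,0,0} = 1
G(8) = mex{1,0,0,0} = 2
G(9) = mex{1,1,0,0,0} = 2
G_C(9) = 2.
Combined Grundy value = 1 ⊕ 0 ⊕ 2 = 3.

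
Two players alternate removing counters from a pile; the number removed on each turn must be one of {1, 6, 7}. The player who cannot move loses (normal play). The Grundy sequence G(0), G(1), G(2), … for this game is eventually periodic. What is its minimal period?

G(0) = 0
G(1) = mex{0} = 1
G(2) = mex{1} = 0
G(3) = mex{0} = 1
G(4) = mex{1} = 0
G(5) = mex{0} = 1
G(6) = mex{1,0} = 2
G(7) = mex{2,1,0} = 3
G(8) = mex{3,0,1} = 2
G(9) = mex{2,1,0} = 3
G(10) = mex{3,0,1} = 2
G(11) = mex{2,1,0} = 3
G(12) = mex{3,2,1} = 0
G(13) = mex{0,3,2} = 1
G(14) = mex{1,2,3} = 0
G(15) = mex{0,3,2} = 1
G(16) = mex{1,2,3} = 0
G(17) = mex{0,3,2} = 1
G(18) = mex{1,0,3} = 2
G(19) = mex{2,1,0} = 3
G(20) = mex{3,0,1} = 2
G(21) = mex{2,1,0} = 3
G(22) = mex{3,0,1} = 2
G(23) = mex{2,1,0} = 3
G(24) = mex{3,2,1} = 0
G(25) = mex{0,3,2} = 1
G(n+12) = G(n) holds for n = 0,…,6 (a full window of length max(S) = 7), so the sequence is purely periodic with period 12.

12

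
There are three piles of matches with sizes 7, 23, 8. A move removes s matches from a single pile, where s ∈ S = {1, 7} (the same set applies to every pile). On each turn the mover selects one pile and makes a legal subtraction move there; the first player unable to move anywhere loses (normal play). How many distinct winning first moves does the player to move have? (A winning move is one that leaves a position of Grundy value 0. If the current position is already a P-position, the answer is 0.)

All piles use S = {1, 7}:
G(0) = 0
G(1) = mex{0} = 1
G(2) = mex{1} = 0
G(3) = mex{0} = 1
G(4) = mex{1} = 0
G(5) = mex{0} = 1
G(6) = mex{1} = 0
G(7) = mex{0,0} = 1
G(8) = mex{1,1} = 0
G(9) = mex{0,0} = 1
G(10) = mex{1,1} = 0
G(11) = mex{0,0} = 1
G(12) = mex{1,1} = 0
G(13) = mex{0,0} = 1
G(14) = mex{1,1} = 0
G(15) = mex{0,0} = 1
G(16) = mex{1,1} = 0
G(17) = mex{0,0} = 1
G(18) = mex{1,1} = 0
G(19) = mex{0,0} = 1
G(20) = mex{1,1} = 0
G(21) = mex{0,0} = 1
G(22) = mex{1,1} = 0
G(23) = mex{0,0} = 1
Pile A: G(7) = 1.
Pile B: G(23) = 1.
Pile C: G(8) = 0.
Combined Grundy value = 1 ⊕ 1 ⊕ 0 = 0.
A winning move leaves total XOR = 0, i.e. changes one component's Grundy value g to g ⊕ X where X is the current total.
Pile A: target g' = 1⊕0 = 1, but every legal move changes the Grundy value (mex property), so 0 moves.
Pile B: target g' = 1⊕0 = 1, but every legal move changes the Grundy value (mex property), so 0 moves.
Pile C: target g' = 0⊕0 = 0, but every legal move changes the Grundy value (mex property), so 0 moves.

0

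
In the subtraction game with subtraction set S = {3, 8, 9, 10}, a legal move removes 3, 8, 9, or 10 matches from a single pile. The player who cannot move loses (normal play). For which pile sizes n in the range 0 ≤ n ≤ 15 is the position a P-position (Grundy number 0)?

0, 1, 2, 6, 7, 13

G(0) = 0
G(1) = mex{} = 0
G(2) = mex{} = 0
G(3) = mex{0} = 1
G(4) = mex{0} = 1
G(5) = mex{0} = 1
G(6) = mex{1} = 0
G(7) = mex{1} = 0
G(8) = mex{1,0} = 2
G(9) = mex{0,0,0} = 1
G(10) = mex{0,0,0,0} = 1
G(11) = mex{2,1,0,0} = 3
G(12) = mex{1,1,1,0} = 2
G(13) = mex{1,1,1,1} = 0
G(14) = mex{3,0,1,1} = 2
G(15) = mex{2,0,0,1} = 3
P-positions are exactly the n with G(n) = 0.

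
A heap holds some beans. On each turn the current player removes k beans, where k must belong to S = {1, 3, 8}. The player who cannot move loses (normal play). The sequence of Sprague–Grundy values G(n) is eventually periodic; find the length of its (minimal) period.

G(0) = 0
G(1) = mex{0} = 1
G(2) = mex{1} = 0
G(3) = mex{0,0} = 1
G(4) = mex{1,1} = 0
G(5) = mex{0,0} = 1
G(6) = mex{1,1} = 0
G(7) = mex{0,0} = 1
G(8) = mex{1,1,0} = 2
G(9) = mex{2,0,1} = 3
G(10) = mex{3,1,0} = 2
G(11) = mex{2,2,1} = 0
G(12) = mex{0,3,0} = 1
G(13) = mex{1,2,1} = 0
G(14) = mex{0,0,0} = 1
G(15) = mex{1,1,1} = 0
G(16) = mex{0,0,2} = 1
G(17) = mex{1,1,3} = 0
G(18) = mex{0,0,2} = 1
G(19) = mex{1,1,0} = 2
G(20) = mex{2,0,1} = 3
G(21) = mex{3,1,0} = 2
G(22) = mex{2,2,1} = 0
G(23) = mex{0,3,0} = 1
G(n+11) = G(n) holds for n = 0,…,7 (a full window of length max(S) = 8), so the sequence is purely periodic with period 11.

11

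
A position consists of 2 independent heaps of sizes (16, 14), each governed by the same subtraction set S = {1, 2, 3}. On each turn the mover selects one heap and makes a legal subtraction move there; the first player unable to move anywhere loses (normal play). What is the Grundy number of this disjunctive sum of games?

2

All heaps use S = {1, 2, 3}:
G(0) = 0
G(1) = mex{0} = 1
G(2) = mex{1,0} = 2
G(3) = mex{2,1,0} = 3
G(4) = mex{3,2,1} = 0
G(5) = mex{0,3,2} = 1
G(6) = mex{1,0,3} = 2
G(7) = mex{2,1,0} = 3
G(8) = mex{3,2,1} = 0
G(9) = mex{0,3,2} = 1
G(10) = mex{1,0,3} = 2
G(11) = mex{2,1,0} = 3
G(12) = mex{3,2,1} = 0
G(13) = mex{0,3,2} = 1
G(14) = mex{1,0,3} = 2
G(15) = mex{2,1,0} = 3
G(16) = mex{3,2,1} = 0
Heap A: G(16) = 0.
Heap B: G(14) = 2.
Combined Grundy value = 0 ⊕ 2 = 2.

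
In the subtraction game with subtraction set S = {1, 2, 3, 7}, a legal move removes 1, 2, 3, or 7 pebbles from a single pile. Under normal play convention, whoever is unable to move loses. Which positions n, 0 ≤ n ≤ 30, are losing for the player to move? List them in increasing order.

0, 4, 8, 12, 16, 20, 24, 28

G(0) = 0
G(1) = mex{0} = 1
G(2) = mex{1,0} = 2
G(3) = mex{2,1,0} = 3
G(4) = mex{3,2,1} = 0
G(5) = mex{0,3,2} = 1
G(6) = mex{1,0,3} = 2
G(7) = mex{2,1,0,0} = 3
G(8) = mex{3,2,1,1} = 0
G(9) = mex{0,3,2,2} = 1
G(10) = mex{1,0,3,3} = 2
G(11) = mex{2,1,0,0} = 3
G(12) = mex{3,2,1,1} = 0
G(13) = mex{0,3,2,2} = 1
G(14) = mex{1,0,3,3} = 2
G(15) = mex{2,1,0,0} = 3
G(16) = mex{3,2,1,1} = 0
G(17) = mex{0,3,2,2} = 1
G(18) = mex{1,0,3,3} = 2
G(19) = mex{2,1,0,0} = 3
G(20) = mex{3,2,1,1} = 0
G(21) = mex{0,3,2,2} = 1
G(22) = mex{1,0,3,3} = 2
G(23) = mex{2,1,0,0} = 3
G(24) = mex{3,2,1,1} = 0
G(25) = mex{0,3,2,2} = 1
G(26) = mex{1,0,3,3} = 2
G(27) = mex{2,1,0,0} = 3
G(28) = mex{3,2,1,1} = 0
G(29) = mex{0,3,2,2} = 1
G(30) = mex{1,0,3,3} = 2
P-positions are exactly the n with G(n) = 0.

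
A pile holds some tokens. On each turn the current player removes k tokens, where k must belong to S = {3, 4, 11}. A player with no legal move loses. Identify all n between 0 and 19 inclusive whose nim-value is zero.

0, 1, 2, 7, 8, 9, 14, 15, 16

G(0) = 0
G(1) = mex{} = 0
G(2) = mex{} = 0
G(3) = mex{0} = 1
G(4) = mex{0,0} = 1
G(5) = mex{0,0} = 1
G(6) = mex{1,0} = 2
G(7) = mex{1,1} = 0
G(8) = mex{1,1} = 0
G(9) = mex{2,1} = 0
G(10) = mex{0,2} = 1
G(11) = mex{0,0,0} = 1
G(12) = mex{0,0,0} = 1
G(13) = mex{1,0,0} = 2
G(14) = mex{1,1,1} = 0
G(15) = mex{1,1,1} = 0
G(16) = mex{2,1,1} = 0
G(17) = mex{0,2,2} = 1
G(18) = mex{0,0,0} = 1
G(19) = mex{0,0,0} = 1
P-positions are exactly the n with G(n) = 0.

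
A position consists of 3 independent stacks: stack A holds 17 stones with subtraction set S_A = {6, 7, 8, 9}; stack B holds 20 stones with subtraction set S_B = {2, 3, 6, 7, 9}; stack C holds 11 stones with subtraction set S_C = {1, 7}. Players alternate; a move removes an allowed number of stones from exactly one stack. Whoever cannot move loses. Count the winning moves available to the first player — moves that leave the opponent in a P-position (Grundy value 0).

0

Stack A, S = {6, 7, 8, 9}:
n :  0  1  2  3  4  5  6  7  8  9 10 11 12 13 14 15 16 17
G :  0  0  0  0  0  0  1  1  1  1  1  1  2  2  2  0  0  0
G_A(17) = 0.
Stack B, S = {2, 3, 6, 7, 9}:
G(0) = 0
G(1) = mex{} = 0
G(2) = mex{0} = 1
G(3) = mex{0,0} = 1
G(4) = mex{1,0} = 2
G(5) = mex{1,1} = 0
G(6) = mex{2,1,0} = 3
G(7) = mex{0,2,0,0} = 1
G(8) = mex{3,0,1,0} = 2
G(9) = mex{1,3,1,1,0} = 2
G(10) = mex{2,1,2,1,0} = 3
G(11) = mex{2,2,0,2,1} = 3
G(12) = mex{3,2,3,0,1} = 4
G(13) = mex{3,3,1,3,2} = 0
G(14) = mex{4,3,2,1,0} = 5
G(15) = mex{0,4,2,2,3} = 1
G(16) = mex{5,0,3,2,1} = 4
G(17) = mex{1,5,3,3,2} = 0
G(18) = mex{4,1,4,3,2} = 0
G(19) = mex{0,4,0,4,3} = 1
G(20) = mex{0,0,5,0,3} = 1
G_B(20) = 1.
Stack C, S = {1, 7}:
G(0) = 0
G(1) = mex{0} = 1
G(2) = mex{1} = 0
G(3) = mex{0} = 1
G(4) = mex{1} = 0
G(5) = mex{0} = 1
G(6) = mex{1} = 0
G(7) = mex{0,0} = 1
G(8) = mex{1,1} = 0
G(9) = mex{0,0} = 1
G(10) = mex{1,1} = 0
G(11) = mex{0,0} = 1
G_C(11) = 1.
Combined Grundy value = 0 ⊕ 1 ⊕ 1 = 0.
A winning move leaves total XOR = 0, i.e. changes one component's Grundy value g to g ⊕ X where X is the current total.
Stack A: target g' = 0⊕0 = 0, but every legal move changes the Grundy value (mex property), so 0 moves.
Stack B: target g' = 1⊕0 = 1, but every legal move changes the Grundy value (mex property), so 0 moves.
Stack C: target g' = 1⊕0 = 1, but every legal move changes the Grundy value (mex property), so 0 moves.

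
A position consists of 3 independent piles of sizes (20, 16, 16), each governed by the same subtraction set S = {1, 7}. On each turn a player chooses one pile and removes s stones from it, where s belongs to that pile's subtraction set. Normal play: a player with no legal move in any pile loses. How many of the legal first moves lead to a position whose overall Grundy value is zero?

All piles use S = {1, 7}:
n :  0  1  2  3  4  5  6  7  8  9 10 11 12 13 14 15 16 17 18 19 20
G :  0  1  0  1  0  1  0  1  0  1  0  1  0  1  0  1  0  1  0  1  0
Pile A: G(20) = 0.
Pile B: G(16) = 0.
Pile C: G(16) = 0.
Combined Grundy value = 0 ⊕ 0 ⊕ 0 = 0.
A winning move leaves total XOR = 0, i.e. changes one component's Grundy value g to g ⊕ X where X is the current total.
Pile A: target g' = 0⊕0 = 0, but every legal move changes the Grundy value (mex property), so 0 moves.
Pile B: target g' = 0⊕0 = 0, but every legal move changes the Grundy value (mex property), so 0 moves.
Pile C: target g' = 0⊕0 = 0, but every legal move changes the Grundy value (mex property), so 0 moves.

0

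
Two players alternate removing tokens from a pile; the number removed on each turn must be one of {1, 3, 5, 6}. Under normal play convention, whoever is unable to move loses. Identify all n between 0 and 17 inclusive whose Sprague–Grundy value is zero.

n :  0  1  2  3  4  5  6  7  8  9 10 11 12 13 14 15 16 17
G :  0  1  0  1  0  1  2  3  2  3  2  0  1  0  1  0  1  2
P-positions are exactly the n with G(n) = 0.

0, 2, 4, 11, 13, 15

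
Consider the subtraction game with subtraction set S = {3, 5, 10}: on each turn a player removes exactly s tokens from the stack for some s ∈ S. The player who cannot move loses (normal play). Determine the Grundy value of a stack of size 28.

2

n :  0  1  2  3  4  5  6  7  8  9 10 11 12 13 14 15 16 17 18 19 20 21 22 23 24 25 26 27 28
G :  0  0  0  1  1  1  2  2  0  0  3  1  1  2  2  0  0  0  1  1  1  2  2  0  0  3  1  1  2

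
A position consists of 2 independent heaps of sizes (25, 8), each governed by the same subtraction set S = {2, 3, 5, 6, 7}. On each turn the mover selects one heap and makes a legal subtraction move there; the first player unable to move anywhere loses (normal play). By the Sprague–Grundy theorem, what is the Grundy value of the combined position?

All heaps use S = {2, 3, 5, 6, 7}:
n :  0  1  2  3  4  5  6  7  8  9 10 11 12 13 14 15 16 17 18 19 20 21 22 23 24 25
G :  0  0  1  1  2  2  3  3  4  0  0  1  1  2  2  3  3  4  0  0  1  1  2  2  3  3
Heap A: G(25) = 3.
Heap B: G(8) = 4.
Combined Grundy value = 3 ⊕ 4 = 7.

7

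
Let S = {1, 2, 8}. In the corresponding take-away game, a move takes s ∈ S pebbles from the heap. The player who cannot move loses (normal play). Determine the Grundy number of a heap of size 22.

1

G(0) = 0
G(1) = mex{0} = 1
G(2) = mex{1,0} = 2
G(3) = mex{2,1} = 0
G(4) = mex{0,2} = 1
G(5) = mex{1,0} = 2
G(6) = mex{2,1} = 0
G(7) = mex{0,2} = 1
G(8) = mex{1,0,0} = 2
G(9) = mex{2,1,1} = 0
G(10) = mex{0,2,2} = 1
G(11) = mex{1,0,0} = 2
G(12) = mex{2,1,1} = 0
G(13) = mex{0,2,2} = 1
G(14) = mex{1,0,0} = 2
G(15) = mex{2,1,1} = 0
G(16) = mex{0,2,2} = 1
G(17) = mex{1,0,0} = 2
G(18) = mex{2,1,1} = 0
G(19) = mex{0,2,2} = 1
G(20) = mex{1,0,0} = 2
G(21) = mex{2,1,1} = 0
G(22) = mex{0,2,2} = 1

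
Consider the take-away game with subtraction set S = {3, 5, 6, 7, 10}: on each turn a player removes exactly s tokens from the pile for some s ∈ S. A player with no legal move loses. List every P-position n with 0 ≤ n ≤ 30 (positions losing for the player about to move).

0, 1, 2, 13, 14, 15, 26, 27, 28

G(0) = 0
G(1) = mex{} = 0
G(2) = mex{} = 0
G(3) = mex{0} = 1
G(4) = mex{0} = 1
G(5) = mex{0,0} = 1
G(6) = mex{1,0,0} = 2
G(7) = mex{1,0,0,0} = 2
G(8) = mex{1,1,0,0} = 2
G(9) = mex{2,1,1,0} = 3
G(10) = mex{2,1,1,1,0} = 3
G(11) = mex{2,2,1,1,0} = 3
G(12) = mex{3,2,2,1,0} = 4
G(13) = mex{3,2,2,2,1} = 0
G(14) = mex{3,3,2,2,1} = 0
G(15) = mex{4,3,3,2,1} = 0
G(16) = mex{0,3,3,3,2} = 1
G(17) = mex{0,4,3,3,2} = 1
G(18) = mex{0,0,4,3,2} = 1
G(19) = mex{1,0,0,4,3} = 2
G(20) = mex{1,0,0,0,3} = 2
G(21) = mex{1,1,0,0,3} = 2
G(22) = mex{2,1,1,0,4} = 3
G(23) = mex{2,1,1,1,0} = 3
G(24) = mex{2,2,1,1,0} = 3
G(25) = mex{3,2,2,1,0} = 4
G(26) = mex{3,2,2,2,1} = 0
G(27) = mex{3,3,2,2,1} = 0
G(28) = mex{4,3,3,2,1} = 0
G(29) = mex{0,3,3,3,2} = 1
G(30) = mex{0,4,3,3,2} = 1
P-positions are exactly the n with G(n) = 0.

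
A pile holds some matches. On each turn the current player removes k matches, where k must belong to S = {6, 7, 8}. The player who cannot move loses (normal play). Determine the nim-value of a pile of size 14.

0

n :  0  1  2  3  4  5  6  7  8  9 10 11 12 13 14
G :  0  0  0  0  0  0  1  1  1  1  1  1  2  2  0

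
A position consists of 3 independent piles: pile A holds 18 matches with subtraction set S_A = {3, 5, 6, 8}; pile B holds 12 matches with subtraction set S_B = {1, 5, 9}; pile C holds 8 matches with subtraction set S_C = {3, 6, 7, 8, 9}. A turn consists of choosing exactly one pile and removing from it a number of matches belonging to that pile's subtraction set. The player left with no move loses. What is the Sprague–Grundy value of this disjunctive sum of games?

0

Pile A, S = {3, 5, 6, 8}:
n :  0  1  2  3  4  5  6  7  8  9 10 11 12 13 14 15 16 17 18
G :  0  0  0  1  1  1  2  2  2  3  3  0  0  0  1  1  1  2  2
G_A(18) = 2.
Pile B, S = {1, 5, 9}:
G(0) = 0
G(1) = mex{0} = 1
G(2) = mex{1} = 0
G(3) = mex{0} = 1
G(4) = mex{1} = 0
G(5) = mex{0,0} = 1
G(6) = mex{1,1} = 0
G(7) = mex{0,0} = 1
G(8) = mex{1,1} = 0
G(9) = mex{0,0,0} = 1
G(10) = mex{1,1,1} = 0
G(11) = mex{0,0,0} = 1
G(12) = mex{1,1,1} = 0
G_B(12) = 0.
Pile C, S = {3, 6, 7, 8, 9}:
G(0) = 0
G(1) = mex{} = 0
G(2) = mex{} = 0
G(3) = mex{0} = 1
G(4) = mex{0} = 1
G(5) = mex{0} = 1
G(6) = mex{1,0} = 2
G(7) = mex{1,0,0} = 2
G(8) = mex{1,0,0,0} = 2
G_C(8) = 2.
Combined Grundy value = 2 ⊕ 0 ⊕ 2 = 0.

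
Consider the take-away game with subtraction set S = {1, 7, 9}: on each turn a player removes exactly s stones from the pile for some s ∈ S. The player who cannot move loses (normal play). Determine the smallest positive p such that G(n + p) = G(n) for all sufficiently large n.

G(0) = 0
G(1) = mex{0} = 1
G(2) = mex{1} = 0
G(3) = mex{0} = 1
G(4) = mex{1} = 0
G(5) = mex{0} = 1
G(6) = mex{1} = 0
G(7) = mex{0,0} = 1
G(8) = mex{1,1} = 0
G(9) = mex{0,0,0} = 1
G(10) = mex{1,1,1} = 0
G(11) = mex{0,0,0} = 1
G(12) = mex{1,1,1} = 0
G(13) = mex{0,0,0} = 1
G(14) = mex{1,1,1} = 0
G(n+2) = G(n) holds for n = 0,…,8 (a full window of length max(S) = 9), so the sequence is purely periodic with period 2.

2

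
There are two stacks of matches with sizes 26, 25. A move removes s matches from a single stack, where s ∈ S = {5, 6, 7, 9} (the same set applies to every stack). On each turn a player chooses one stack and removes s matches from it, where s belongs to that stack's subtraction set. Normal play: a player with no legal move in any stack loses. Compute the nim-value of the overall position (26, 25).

All stacks use S = {5, 6, 7, 9}:
n :  0  1  2  3  4  5  6  7  8  9 10 11 12 13 14 15 16 17 18 19 20 21 22 23 24 25 26
G :  0  0  0  0  0  1  1  1  1  1  2  2  2  2  0  0  0  0  0  1  1  1  1  1  2  2  2
Stack A: G(26) = 2.
Stack B: G(25) = 2.
Combined Grundy value = 2 ⊕ 2 = 0.

0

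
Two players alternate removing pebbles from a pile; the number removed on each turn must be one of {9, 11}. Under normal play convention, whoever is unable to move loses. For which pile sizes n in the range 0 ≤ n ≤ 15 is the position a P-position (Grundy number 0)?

n :  0  1  2  3  4  5  6  7  8  9 10 11 12 13 14 15
G :  0  0  0  0  0  0  0  0  0  1  1  1  1  1  1  1
P-positions are exactly the n with G(n) = 0.

0, 1, 2, 3, 4, 5, 6, 7, 8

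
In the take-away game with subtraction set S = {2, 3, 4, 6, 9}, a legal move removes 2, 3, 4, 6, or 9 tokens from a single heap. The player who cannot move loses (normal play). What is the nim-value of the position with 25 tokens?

1

n :  0  1  2  3  4  5  6  7  8  9 10 11 12 13 14 15 16 17 18 19 20 21 22 23 24 25
G :  0  0  1  1  2  2  3  3  0  4  1  5  2  0  3  1  4  2  0  3  1  4  2  0  3  1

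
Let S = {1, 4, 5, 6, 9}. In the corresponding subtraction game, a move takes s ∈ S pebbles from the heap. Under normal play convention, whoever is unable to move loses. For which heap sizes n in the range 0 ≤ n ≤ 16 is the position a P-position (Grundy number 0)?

0, 2, 10, 12

G(0) = 0
G(1) = mex{0} = 1
G(2) = mex{1} = 0
G(3) = mex{0} = 1
G(4) = mex{1,0} = 2
G(5) = mex{2,1,0} = 3
G(6) = mex{3,0,1,0} = 2
G(7) = mex{2,1,0,1} = 3
G(8) = mex{3,2,1,0} = 4
G(9) = mex{4,3,2,1,0} = 5
G(10) = mex{5,2,3,2,1} = 0
G(11) = mex{0,3,2,3,0} = 1
G(12) = mex{1,4,3,2,1} = 0
G(13) = mex{0,5,4,3,2} = 1
G(14) = mex{1,0,5,4,3} = 2
G(15) = mex{2,1,0,5,2} = 3
G(16) = mex{3,0,1,0,3} = 2
P-positions are exactly the n with G(n) = 0.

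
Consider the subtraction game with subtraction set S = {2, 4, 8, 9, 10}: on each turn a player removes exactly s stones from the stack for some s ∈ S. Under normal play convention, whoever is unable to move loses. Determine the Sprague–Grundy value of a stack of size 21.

G(0) = 0
G(1) = mex{} = 0
G(2) = mex{0} = 1
G(3) = mex{0} = 1
G(4) = mex{1,0} = 2
G(5) = mex{1,0} = 2
G(6) = mex{2,1} = 0
G(7) = mex{2,1} = 0
G(8) = mex{0,2,0} = 1
G(9) = mex{0,2,0,0} = 1
G(10) = mex{1,0,1,0,0} = 2
G(11) = mex{1,0,1,1,0} = 2
G(12) = mex{2,1,2,1,1} = 0
G(13) = mex{2,1,2,2,1} = 0
G(14) = mex{0,2,0,2,2} = 1
G(15) = mex{0,2,0,0,2} = 1
G(16) = mex{1,0,1,0,0} = 2
G(17) = mex{1,0,1,1,0} = 2
G(18) = mex{2,1,2,1,1} = 0
G(19) = mex{2,1,2,2,1} = 0
G(20) = mex{0,2,0,2,2} = 1
G(21) = mex{0,2,0,0,2} = 1

1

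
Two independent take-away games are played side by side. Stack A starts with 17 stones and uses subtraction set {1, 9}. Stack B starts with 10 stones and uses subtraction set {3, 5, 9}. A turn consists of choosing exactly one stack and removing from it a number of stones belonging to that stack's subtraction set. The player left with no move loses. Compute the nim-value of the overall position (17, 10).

2

Stack A, S = {1, 9}:
n :  0  1  2  3  4  5  6  7  8  9 10 11 12 13 14 15 16 17
G :  0  1  0  1  0  1  0  1  0  1  0  1  0  1  0  1  0  1
G_A(17) = 1.
Stack B, S = {3, 5, 9}:
n :  0  1  2  3  4  5  6  7  8  9 10
G :  0  0  0  1  1  1  2  2  0  3  3
G_B(10) = 3.
Combined Grundy value = 1 ⊕ 3 = 2.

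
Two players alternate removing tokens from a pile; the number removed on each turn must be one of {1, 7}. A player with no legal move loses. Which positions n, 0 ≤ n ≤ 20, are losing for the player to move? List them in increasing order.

0, 2, 4, 6, 8, 10, 12, 14, 16, 18, 20

n :  0  1  2  3  4  5  6  7  8  9 10 11 12 13 14 15 16 17 18 19 20
G :  0  1  0  1  0  1  0  1  0  1  0  1  0  1  0  1  0  1  0  1  0
P-positions are exactly the n with G(n) = 0.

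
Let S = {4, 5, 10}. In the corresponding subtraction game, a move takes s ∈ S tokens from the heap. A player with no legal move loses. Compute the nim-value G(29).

3

n :  0  1  2  3  4  5  6  7  8  9 10 11 12 13 14 15 16 17 18 19 20 21 22 23 24 25 26 27 28 29
G :  0  0  0  0  1  1  1  1  2  0  2  2  3  1  3  0  0  0  0  1  1  1  1  2  0  2  2  3  1  3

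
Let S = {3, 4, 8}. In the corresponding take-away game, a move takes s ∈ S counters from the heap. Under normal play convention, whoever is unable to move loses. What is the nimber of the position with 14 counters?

0

G(0) = 0
G(1) = mex{} = 0
G(2) = mex{} = 0
G(3) = mex{0} = 1
G(4) = mex{0,0} = 1
G(5) = mex{0,0} = 1
G(6) = mex{1,0} = 2
G(7) = mex{1,1} = 0
G(8) = mex{1,1,0} = 2
G(9) = mex{2,1,0} = 3
G(10) = mex{0,2,0} = 1
G(11) = mex{2,0,1} = 3
G(12) = mex{3,2,1} = 0
G(13) = mex{1,3,1} = 0
G(14) = mex{3,1,2} = 0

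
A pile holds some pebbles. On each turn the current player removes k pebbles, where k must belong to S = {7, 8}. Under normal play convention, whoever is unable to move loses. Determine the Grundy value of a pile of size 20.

0

G(0) = 0
G(1) = mex{} = 0
G(2) = mex{} = 0
G(3) = mex{} = 0
G(4) = mex{} = 0
G(5) = mex{} = 0
G(6) = mex{} = 0
G(7) = mex{0} = 1
G(8) = mex{0,0} = 1
G(9) = mex{0,0} = 1
G(10) = mex{0,0} = 1
G(11) = mex{0,0} = 1
G(12) = mex{0,0} = 1
G(13) = mex{0,0} = 1
G(14) = mex{1,0} = 2
G(15) = mex{1,1} = 0
G(16) = mex{1,1} = 0
G(17) = mex{1,1} = 0
G(18) = mex{1,1} = 0
G(19) = mex{1,1} = 0
G(20) = mex{1,1} = 0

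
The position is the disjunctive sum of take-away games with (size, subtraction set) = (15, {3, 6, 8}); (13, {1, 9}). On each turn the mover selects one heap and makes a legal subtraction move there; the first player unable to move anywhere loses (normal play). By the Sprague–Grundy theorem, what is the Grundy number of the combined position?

Heap A, S = {3, 6, 8}:
n :  0  1  2  3  4  5  6  7  8  9 10 11 12 13 14 15
G :  0  0  0  1  1  1  2  2  2  3  3  0  0  0  1  1
G_A(15) = 1.
Heap B, S = {1, 9}:
G(0) = 0
G(1) = mex{0} = 1
G(2) = mex{1} = 0
G(3) = mex{0} = 1
G(4) = mex{1} = 0
G(5) = mex{0} = 1
G(6) = mex{1} = 0
G(7) = mex{0} = 1
G(8) = mex{1} = 0
G(9) = mex{0,0} = 1
G(10) = mex{1,1} = 0
G(11) = mex{0,0} = 1
G(12) = mex{1,1} = 0
G(13) = mex{0,0} = 1
G_B(13) = 1.
Combined Grundy value = 1 ⊕ 1 = 0.

0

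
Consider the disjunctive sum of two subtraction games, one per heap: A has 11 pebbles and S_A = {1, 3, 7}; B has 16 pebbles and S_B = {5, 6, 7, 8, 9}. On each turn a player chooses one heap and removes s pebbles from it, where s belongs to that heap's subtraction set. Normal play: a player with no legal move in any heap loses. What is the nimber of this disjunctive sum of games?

1

Heap A, S = {1, 3, 7}:
G(0) = 0
G(1) = mex{0} = 1
G(2) = mex{1} = 0
G(3) = mex{0,0} = 1
G(4) = mex{1,1} = 0
G(5) = mex{0,0} = 1
G(6) = mex{1,1} = 0
G(7) = mex{0,0,0} = 1
G(8) = mex{1,1,1} = 0
G(9) = mex{0,0,0} = 1
G(10) = mex{1,1,1} = 0
G(11) = mex{0,0,0} = 1
G_A(11) = 1.
Heap B, S = {5, 6, 7, 8, 9}:
G(0) = 0
G(1) = mex{} = 0
G(2) = mex{} = 0
G(3) = mex{} = 0
G(4) = mex{} = 0
G(5) = mex{0} = 1
G(6) = mex{0,0} = 1
G(7) = mex{0,0,0} = 1
G(8) = mex{0,0,0,0} = 1
G(9) = mex{0,0,0,0,0} = 1
G(10) = mex{1,0,0,0,0} = 2
G(11) = mex{1,1,0,0,0} = 2
G(12) = mex{1,1,1,0,0} = 2
G(13) = mex{1,1,1,1,0} = 2
G(14) = mex{1,1,1,1,1} = 0
G(15) = mex{2,1,1,1,1} = 0
G(16) = mex{2,2,1,1,1} = 0
G_B(16) = 0.
Combined Grundy value = 1 ⊕ 0 = 1.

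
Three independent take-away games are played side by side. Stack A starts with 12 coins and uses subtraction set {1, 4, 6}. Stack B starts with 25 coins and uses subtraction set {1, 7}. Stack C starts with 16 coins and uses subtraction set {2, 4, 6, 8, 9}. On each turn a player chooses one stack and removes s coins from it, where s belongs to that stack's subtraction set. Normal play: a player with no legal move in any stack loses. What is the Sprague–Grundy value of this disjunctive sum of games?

3

Stack A, S = {1, 4, 6}:
n :  0  1  2  3  4  5  6  7  8  9 10 11 12
G :  0  1  0  1  2  0  1  0  1  2  0  1  0
G_A(12) = 0.
Stack B, S = {1, 7}:
G(0) = 0
G(1) = mex{0} = 1
G(2) = mex{1} = 0
G(3) = mex{0} = 1
G(4) = mex{1} = 0
G(5) = mex{0} = 1
G(6) = mex{1} = 0
G(7) = mex{0,0} = 1
G(8) = mex{1,1} = 0
G(9) = mex{0,0} = 1
G(10) = mex{1,1} = 0
G(11) = mex{0,0} = 1
G(12) = mex{1,1} = 0
G(13) = mex{0,0} = 1
G(14) = mex{1,1} = 0
G(15) = mex{0,0} = 1
G(16) = mex{1,1} = 0
G(17) = mex{0,0} = 1
G(18) = mex{1,1} = 0
G(19) = mex{0,0} = 1
G(20) = mex{1,1} = 0
G(21) = mex{0,0} = 1
G(22) = mex{1,1} = 0
G(23) = mex{0,0} = 1
G(24) = mex{1,1} = 0
G(25) = mex{0,0} = 1
G_B(25) = 1.
Stack C, S = {2, 4, 6, 8, 9}:
n :  0  1  2  3  4  5  6  7  8  9 10 11 12 13 14 15 16
G :  0  0  1  1  2  2  3  3  4  4  5  0  0  1  1  2  2
G_C(16) = 2.
Combined Grundy value = 0 ⊕ 1 ⊕ 2 = 3.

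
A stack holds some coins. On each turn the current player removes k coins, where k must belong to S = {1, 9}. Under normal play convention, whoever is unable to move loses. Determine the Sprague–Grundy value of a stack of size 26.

G(0) = 0
G(1) = mex{0} = 1
G(2) = mex{1} = 0
G(3) = mex{0} = 1
G(4) = mex{1} = 0
G(5) = mex{0} = 1
G(6) = mex{1} = 0
G(7) = mex{0} = 1
G(8) = mex{1} = 0
G(9) = mex{0,0} = 1
G(10) = mex{1,1} = 0
G(11) = mex{0,0} = 1
G(12) = mex{1,1} = 0
G(13) = mex{0,0} = 1
G(14) = mex{1,1} = 0
G(15) = mex{0,0} = 1
G(16) = mex{1,1} = 0
G(17) = mex{0,0} = 1
G(18) = mex{1,1} = 0
G(19) = mex{0,0} = 1
G(20) = mex{1,1} = 0
G(21) = mex{0,0} = 1
G(22) = mex{1,1} = 0
G(23) = mex{0,0} = 1
G(24) = mex{1,1} = 0
G(25) = mex{0,0} = 1
G(26) = mex{1,1} = 0

0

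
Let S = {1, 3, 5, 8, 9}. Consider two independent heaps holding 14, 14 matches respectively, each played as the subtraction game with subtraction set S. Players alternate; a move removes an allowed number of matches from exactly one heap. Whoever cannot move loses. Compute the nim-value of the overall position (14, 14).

0

All heaps use S = {1, 3, 5, 8, 9}:
G(0) = 0
G(1) = mex{0} = 1
G(2) = mex{1} = 0
G(3) = mex{0,0} = 1
G(4) = mex{1,1} = 0
G(5) = mex{0,0,0} = 1
G(6) = mex{1,1,1} = 0
G(7) = mex{0,0,0} = 1
G(8) = mex{1,1,1,0} = 2
G(9) = mex{2,0,0,1,0} = 3
G(10) = mex{3,1,1,0,1} = 2
G(11) = mex{2,2,0,1,0} = 3
G(12) = mex{3,3,1,0,1} = 2
G(13) = mex{2,2,2,1,0} = 3
G(14) = mex{3,3,3,0,1} = 2
Heap A: G(14) = 2.
Heap B: G(14) = 2.
Combined Grundy value = 2 ⊕ 2 = 0.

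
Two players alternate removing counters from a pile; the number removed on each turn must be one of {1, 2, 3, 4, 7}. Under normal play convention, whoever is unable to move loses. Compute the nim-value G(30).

0

n :  0  1  2  3  4  5  6  7  8  9 10 11 12 13 14 15 16 17 18 19 20 21 22 23 24 25 26 27 28 29 30
G :  0  1  2  3  4  0  1  2  3  4  0  1  2  3  4  0  1  2  3  4  0  1  2  3  4  0  1  2  3  4  0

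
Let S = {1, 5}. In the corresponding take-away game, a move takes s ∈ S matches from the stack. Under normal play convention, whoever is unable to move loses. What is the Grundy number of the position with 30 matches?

G(0) = 0
G(1) = mex{0} = 1
G(2) = mex{1} = 0
G(3) = mex{0} = 1
G(4) = mex{1} = 0
G(5) = mex{0,0} = 1
G(6) = mex{1,1} = 0
G(7) = mex{0,0} = 1
G(8) = mex{1,1} = 0
G(9) = mex{0,0} = 1
G(10) = mex{1,1} = 0
G(11) = mex{0,0} = 1
G(12) = mex{1,1} = 0
G(13) = mex{0,0} = 1
G(14) = mex{1,1} = 0
G(15) = mex{0,0} = 1
G(16) = mex{1,1} = 0
G(17) = mex{0,0} = 1
G(18) = mex{1,1} = 0
G(19) = mex{0,0} = 1
G(20) = mex{1,1} = 0
G(21) = mex{0,0} = 1
G(22) = mex{1,1} = 0
G(23) = mex{0,0} = 1
G(24) = mex{1,1} = 0
G(25) = mex{0,0} = 1
G(26) = mex{1,1} = 0
G(27) = mex{0,0} = 1
G(28) = mex{1,1} = 0
G(29) = mex{0,0} = 1
G(30) = mex{1,1} = 0

0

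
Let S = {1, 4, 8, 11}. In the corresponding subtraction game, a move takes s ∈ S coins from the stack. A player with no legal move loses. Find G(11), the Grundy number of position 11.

G(0) = 0
G(1) = mex{0} = 1
G(2) = mex{1} = 0
G(3) = mex{0} = 1
G(4) = mex{1,0} = 2
G(5) = mex{2,1} = 0
G(6) = mex{0,0} = 1
G(7) = mex{1,1} = 0
G(8) = mex{0,2,0} = 1
G(9) = mex{1,0,1} = 2
G(10) = mex{2,1,0} = 3
G(11) = mex{3,0,1,0} = 2

2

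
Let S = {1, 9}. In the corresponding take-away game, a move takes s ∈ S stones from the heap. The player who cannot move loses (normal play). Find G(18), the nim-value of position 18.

n :  0  1  2  3  4  5  6  7  8  9 10 11 12 13 14 15 16 17 18
G :  0  1  0  1  0  1  0  1  0  1  0  1  0  1  0  1  0  1  0

0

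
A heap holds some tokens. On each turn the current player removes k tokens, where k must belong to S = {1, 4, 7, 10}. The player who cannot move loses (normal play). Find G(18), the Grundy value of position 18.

2

n :  0  1  2  3  4  5  6  7  8  9 10 11 12 13 14 15 16 17 18
G :  0  1  0  1  2  0  1  2  0  1  2  0  1  0  1  2  0  1  2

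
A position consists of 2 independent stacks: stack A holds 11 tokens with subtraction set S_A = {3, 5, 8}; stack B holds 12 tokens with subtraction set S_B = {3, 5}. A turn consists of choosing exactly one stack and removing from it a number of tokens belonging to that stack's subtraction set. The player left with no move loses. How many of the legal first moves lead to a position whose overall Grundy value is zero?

Stack A, S = {3, 5, 8}:
G(0) = 0
G(1) = mex{} = 0
G(2) = mex{} = 0
G(3) = mex{0} = 1
G(4) = mex{0} = 1
G(5) = mex{0,0} = 1
G(6) = mex{1,0} = 2
G(7) = mex{1,0} = 2
G(8) = mex{1,1,0} = 2
G(9) = mex{2,1,0} = 3
G(10) = mex{2,1,0} = 3
G(11) = mex{2,2,1} = 0
G_A(11) = 0.
Stack B, S = {3, 5}:
n :  0  1  2  3  4  5  6  7  8  9 10 11 12
G :  0  0  0  1  1  1  2  2  0  0  0  1  1
G_B(12) = 1.
Combined Grundy value = 0 ⊕ 1 = 1.
A winning move leaves total XOR = 0, i.e. changes one component's Grundy value g to g ⊕ X where X is the current total.
Stack A: need g' = 0⊕1 = 1. Options: 11−3→G=2, 11−5→G=2, 11−8→G=1. Hits: 1.
Stack B: need g' = 1⊕1 = 0. Options: 12−3→G=0, 12−5→G=2. Hits: 1.

2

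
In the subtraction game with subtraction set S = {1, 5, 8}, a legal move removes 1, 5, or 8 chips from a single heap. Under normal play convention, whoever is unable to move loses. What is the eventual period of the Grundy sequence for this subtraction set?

n :  0  1  2  3  4  5  6  7  8  9 10 11 12 13 14 15 16 17 18 19 20 21 22 23 24 25 26 27
G :  0  1  0  1  0  1  0  1  2  3  2  3  2  0  1  0  1  0  1  0  1  2  3  2  3  2  0  1
G(n+13) = G(n) holds for n = 0,…,7 (a full window of length max(S) = 8), so the sequence is purely periodic with period 13.

13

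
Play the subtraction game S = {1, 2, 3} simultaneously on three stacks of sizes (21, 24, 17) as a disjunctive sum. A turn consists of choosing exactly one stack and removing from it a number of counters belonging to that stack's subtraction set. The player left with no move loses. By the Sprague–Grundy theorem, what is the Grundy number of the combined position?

All stacks use S = {1, 2, 3}:
n :  0  1  2  3  4  5  6  7  8  9 10 11 12 13 14 15 16 17 18 19 20 21 22 23 24
G :  0  1  2  3  0  1  2  3  0  1  2  3  0  1  2  3  0  1  2  3  0  1  2  3  0
Stack A: G(21) = 1.
Stack B: G(24) = 0.
Stack C: G(17) = 1.
Combined Grundy value = 1 ⊕ 0 ⊕ 1 = 0.

0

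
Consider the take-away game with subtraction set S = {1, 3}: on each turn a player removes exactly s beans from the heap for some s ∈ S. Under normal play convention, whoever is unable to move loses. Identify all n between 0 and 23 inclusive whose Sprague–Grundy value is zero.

G(0) = 0
G(1) = mex{0} = 1
G(2) = mex{1} = 0
G(3) = mex{0,0} = 1
G(4) = mex{1,1} = 0
G(5) = mex{0,0} = 1
G(6) = mex{1,1} = 0
G(7) = mex{0,0} = 1
G(8) = mex{1,1} = 0
G(9) = mex{0,0} = 1
G(10) = mex{1,1} = 0
G(11) = mex{0,0} = 1
G(12) = mex{1,1} = 0
G(13) = mex{0,0} = 1
G(14) = mex{1,1} = 0
G(15) = mex{0,0} = 1
G(16) = mex{1,1} = 0
G(17) = mex{0,0} = 1
G(18) = mex{1,1} = 0
G(19) = mex{0,0} = 1
G(20) = mex{1,1} = 0
G(21) = mex{0,0} = 1
G(22) = mex{1,1} = 0
G(23) = mex{0,0} = 1
P-positions are exactly the n with G(n) = 0.

0, 2, 4, 6, 8, 10, 12, 14, 16, 18, 20, 22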